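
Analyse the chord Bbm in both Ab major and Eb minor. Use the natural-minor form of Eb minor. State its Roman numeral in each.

ii in Ab major; v in Eb minor

The scale of Ab major is Ab Bb C Db Eb F G; Bb is degree 2, and the triad built there (Bb-Db-F) is minor, so it is ii.
The scale of Eb minor (natural minor) is Eb F Gb Ab Bb Cb Db; Bb is degree 5, and the triad built there (Bb-Db-F) is minor, so it is v.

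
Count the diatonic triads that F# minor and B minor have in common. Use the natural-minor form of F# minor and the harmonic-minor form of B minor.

1

Diatonic triads of F# minor (natural minor): F#m (i), G#dim (ii°), A (III), Bm (iv), C#m (v), D (VI), E (VII).
Diatonic triads of B minor (harmonic minor): Bm (i), C#dim (ii°), Daug (III+), Em (iv), F# (V), G (VI), A#dim (vii°).
Matching root and quality in both lists: Bm.
That gives 1 common triad.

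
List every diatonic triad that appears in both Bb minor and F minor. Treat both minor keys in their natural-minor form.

Bbm, Db, Fm, Ab

Triads in Bb minor (natural minor): Bb minor (i), C diminished (ii°), Db major (III), Eb minor (iv), F minor (v), Gb major (VI), Ab major (VII).
Triads in F minor (natural minor): F minor (i), G diminished (ii°), Ab major (III), Bb minor (iv), C minor (v), Db major (VI), Eb major (VII).
Shared triads with their functions: Bb minor (i in Bb minor, iv in F minor); Db major (III in Bb minor, VI in F minor); F minor (v in Bb minor, i in F minor); Ab major (VII in Bb minor, III in F minor).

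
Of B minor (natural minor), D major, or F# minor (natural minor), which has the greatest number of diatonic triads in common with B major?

Triads of B major: B major (I), C# minor (ii), D# minor (iii), E major (IV), F# major (V), G# minor (vi), A# diminished (vii°).
B minor (natural minor) shares 0: none.
D major shares 0: none.
F# minor (natural minor) shares 2: C#m, E.
The most common triads (2) are shared with F# minor.

F# minor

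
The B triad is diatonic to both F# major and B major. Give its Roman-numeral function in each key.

IV in F# major; I in B major

The scale of F# major is F# G# A# B C# D# E#; B is degree 4, and the triad built there (B-D#-F#) is major, so it is IV.
The scale of B major is B C# D# E F# G# A#; B is degree 1, and the triad built there (B-D#-F#) is major, so it is I.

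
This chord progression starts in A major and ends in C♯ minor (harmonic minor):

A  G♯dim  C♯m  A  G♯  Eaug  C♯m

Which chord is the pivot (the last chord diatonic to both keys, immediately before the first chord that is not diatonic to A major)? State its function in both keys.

A — I in A major, VI in C♯ minor

Chords diatonic to A major: A, Bm, C♯m, D, E, F♯m, G♯dim.
Reading the progression, the first chord not in that set is G♯, so the modulation leaves A major there.
The chord immediately before G♯ is A, which is diatonic to both keys: I in A major and VI in C♯ minor.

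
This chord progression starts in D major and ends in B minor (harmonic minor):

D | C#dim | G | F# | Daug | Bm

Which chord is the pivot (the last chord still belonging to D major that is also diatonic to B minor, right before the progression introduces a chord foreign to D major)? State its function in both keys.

Chords diatonic to D major: D, Em, F#m, G, A, Bm, C#dim.
Reading the progression, the first chord not in that set is F#, so the modulation leaves D major there.
The chord immediately before F# is G, which is diatonic to both keys: IV in D major and VI in B minor.

G — IV in D major, VI in B minor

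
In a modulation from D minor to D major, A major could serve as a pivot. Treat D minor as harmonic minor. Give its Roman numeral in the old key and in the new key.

V in D minor; V in D major

The scale of D minor (harmonic minor) is D E F G A Bb C#; A is degree 5, and the triad built there (A-C#-E) is major, so it is V.
The scale of D major is D E F# G A B C#; A is degree 5, and the triad built there (A-C#-E) is major, so it is V.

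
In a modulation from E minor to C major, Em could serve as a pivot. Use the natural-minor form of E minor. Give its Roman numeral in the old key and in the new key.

The scale of E minor (natural minor) is E F♯ G A B C D; E is degree 1, and the triad built there (E-G-B) is minor, so it is i.
The scale of C major is C D E F G A B; E is degree 3, and the triad built there (E-G-B) is minor, so it is iii.

i in E minor; iii in C major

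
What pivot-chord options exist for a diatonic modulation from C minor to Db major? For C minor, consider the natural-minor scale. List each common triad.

Triads in C minor (natural minor): Cm (i), Ddim (ii°), Eb (III), Fm (iv), Gm (v), Ab (VI), Bb (VII).
Triads in Db major: Db (I), Ebm (ii), Fm (iii), Gb (IV), Ab (V), Bbm (vi), Cdim (vii°).
Shared triads with their functions: Fm (iv in C minor, iii in Db major); Ab (VI in C minor, V in Db major).

Fm, Ab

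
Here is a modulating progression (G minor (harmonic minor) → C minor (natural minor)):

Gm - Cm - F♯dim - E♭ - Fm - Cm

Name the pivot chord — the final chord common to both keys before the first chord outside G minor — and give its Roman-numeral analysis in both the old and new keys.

Chords diatonic to G minor: Gm, Adim, B♭aug, Cm, D, E♭, F♯dim.
Reading the progression, the first chord not in that set is Fm, so the modulation leaves G minor there.
The chord immediately before Fm is E♭, which is diatonic to both keys: VI in G minor and III in C minor.

E♭ — VI in G minor, III in C minor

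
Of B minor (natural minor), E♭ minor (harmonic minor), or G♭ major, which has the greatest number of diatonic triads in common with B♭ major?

E♭ minor

Triads of B♭ major: B♭ major (I), C minor (ii), D minor (iii), E♭ major (IV), F major (V), G minor (vi), A diminished (vii°).
B minor (natural minor) shares 0: none.
E♭ minor (harmonic minor) shares 1: B♭.
G♭ major shares 0: none.
The most common triads (1) are shared with E♭ minor.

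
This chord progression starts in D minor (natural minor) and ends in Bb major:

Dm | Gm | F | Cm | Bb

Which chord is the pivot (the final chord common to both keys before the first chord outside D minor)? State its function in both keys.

F — III in D minor, V in Bb major

Chords diatonic to D minor: Dm, Edim, F, Gm, Am, Bb, C.
Reading the progression, the first chord not in that set is Cm, so the modulation leaves D minor there.
The chord immediately before Cm is F, which is diatonic to both keys: III in D minor and V in Bb major.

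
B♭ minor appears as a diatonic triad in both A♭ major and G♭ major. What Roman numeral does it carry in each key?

ii in A♭ major; iii in G♭ major

The scale of A♭ major is A♭ B♭ C D♭ E♭ F G; B♭ is degree 2, and the triad built there (B♭-D♭-F) is minor, so it is ii.
The scale of G♭ major is G♭ A♭ B♭ C♭ D♭ E♭ F; B♭ is degree 3, and the triad built there (B♭-D♭-F) is minor, so it is iii.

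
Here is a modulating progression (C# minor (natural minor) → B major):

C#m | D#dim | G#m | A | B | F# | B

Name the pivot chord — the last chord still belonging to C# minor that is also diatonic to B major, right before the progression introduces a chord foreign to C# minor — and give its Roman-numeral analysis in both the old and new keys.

Chords diatonic to C# minor: C#m, D#dim, E, F#m, G#m, A, B.
Reading the progression, the first chord not in that set is F#, so the modulation leaves C# minor there.
The chord immediately before F# is B, which is diatonic to both keys: VII in C# minor and I in B major.

B — VII in C# minor, I in B major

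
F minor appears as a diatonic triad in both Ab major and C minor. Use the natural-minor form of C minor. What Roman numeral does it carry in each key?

vi in Ab major; iv in C minor

The scale of Ab major is Ab Bb C Db Eb F G; F is degree 6, and the triad built there (F-Ab-C) is minor, so it is vi.
The scale of C minor (natural minor) is C D Eb F G Ab Bb; F is degree 4, and the triad built there (F-Ab-C) is minor, so it is iv.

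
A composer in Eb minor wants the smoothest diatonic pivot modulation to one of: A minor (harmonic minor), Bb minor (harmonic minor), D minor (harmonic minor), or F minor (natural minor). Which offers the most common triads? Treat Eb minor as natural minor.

Triads of Eb minor (natural minor): Ebm (i), Fdim (ii°), Gb (III), Abm (iv), Bbm (v), Cb (VI), Db (VII).
A minor (harmonic minor) shares 0: none.
Bb minor (harmonic minor) shares 3: Ebm, Gb, Bbm.
D minor (harmonic minor) shares 0: none.
F minor (natural minor) shares 2: Bbm, Db.
The most common triads (3) are shared with Bb minor.

Bb minor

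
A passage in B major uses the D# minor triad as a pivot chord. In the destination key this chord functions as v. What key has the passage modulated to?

G# minor

The numeral v denotes a minor triad on scale degree 5. With D# on degree 5, the tonic of the new key is G#.
Degree 5 carries a minor triad in natural-minor keys, so the destination is G# minor.
Check: the diatonic triads of G# minor (natural minor) are G#m (i), A#dim (ii°), B (III), C#m (iv), D#m (v), E (VI), F# (VII) — D# minor is indeed v.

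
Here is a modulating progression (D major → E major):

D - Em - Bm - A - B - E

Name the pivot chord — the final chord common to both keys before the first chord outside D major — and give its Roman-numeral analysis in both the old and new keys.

Chords diatonic to D major: D, Em, F#m, G, A, Bm, C#dim.
Reading the progression, the first chord not in that set is B, so the modulation leaves D major there.
The chord immediately before B is A, which is diatonic to both keys: V in D major and IV in E major.

A — V in D major, IV in E major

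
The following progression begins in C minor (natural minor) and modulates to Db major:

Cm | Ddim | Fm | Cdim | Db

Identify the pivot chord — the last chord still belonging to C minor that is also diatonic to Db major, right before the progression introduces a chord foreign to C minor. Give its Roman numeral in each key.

Fm — iv in C minor, iii in Db major

Chords diatonic to C minor: Cm, Ddim, Eb, Fm, Gm, Ab, Bb.
Reading the progression, the first chord not in that set is Cdim, so the modulation leaves C minor there.
The chord immediately before Cdim is Fm, which is diatonic to both keys: iv in C minor and iii in Db major.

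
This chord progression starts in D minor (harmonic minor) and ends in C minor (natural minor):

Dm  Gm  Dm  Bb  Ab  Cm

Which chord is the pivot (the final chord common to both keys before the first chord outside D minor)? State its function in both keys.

Chords diatonic to D minor: Dm, Edim, Faug, Gm, A, Bb, C#dim.
Reading the progression, the first chord not in that set is Ab, so the modulation leaves D minor there.
The chord immediately before Ab is Bb, which is diatonic to both keys: VI in D minor and VII in C minor.

Bb — VI in D minor, VII in C minor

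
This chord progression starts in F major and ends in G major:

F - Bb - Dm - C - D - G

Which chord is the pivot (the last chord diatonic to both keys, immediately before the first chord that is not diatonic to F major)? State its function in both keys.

Chords diatonic to F major: F, Gm, Am, Bb, C, Dm, Edim.
Reading the progression, the first chord not in that set is D, so the modulation leaves F major there.
The chord immediately before D is C, which is diatonic to both keys: V in F major and IV in G major.

C — V in F major, IV in G major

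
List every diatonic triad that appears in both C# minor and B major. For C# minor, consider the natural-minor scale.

Triads in C# minor (natural minor): C# minor (i), D# diminished (ii°), E major (III), F# minor (iv), G# minor (v), A major (VI), B major (VII).
Triads in B major: B major (I), C# minor (ii), D# minor (iii), E major (IV), F# major (V), G# minor (vi), A# diminished (vii°).
Shared triads with their functions: C# minor (i in C# minor, ii in B major); E major (III in C# minor, IV in B major); G# minor (v in C# minor, vi in B major); B major (VII in C# minor, I in B major).

C#m, E, G#m, B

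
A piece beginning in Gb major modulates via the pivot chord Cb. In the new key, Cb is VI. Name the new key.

Eb minor

The numeral VI denotes a major triad on scale degree 6. With Cb on degree 6, the tonic of the new key is Eb.
Degree 6 carries a major triad in minor keys, so the destination is Eb minor.
Check: the diatonic triads of Eb minor (natural minor) are Ebm (i), Fdim (ii°), Gb (III), Abm (iv), Bbm (v), Cb (VI), Db (VII) — Cb is indeed VI.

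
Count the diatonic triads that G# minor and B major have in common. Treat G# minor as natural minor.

Diatonic triads of G# minor (natural minor): G# minor (i), A# diminished (ii°), B major (III), C# minor (iv), D# minor (v), E major (VI), F# major (VII).
Diatonic triads of B major: B major (I), C# minor (ii), D# minor (iii), E major (IV), F# major (V), G# minor (vi), A# diminished (vii°).
Matching root and quality in both lists: G# minor, A# diminished, B major, C# minor, D# minor, E major, F# major.
That gives 7 common triads.

7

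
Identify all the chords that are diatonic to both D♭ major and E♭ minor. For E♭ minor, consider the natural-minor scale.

D♭, E♭m, G♭, B♭m

Triads in D♭ major: D♭ major (I), E♭ minor (ii), F minor (iii), G♭ major (IV), A♭ major (V), B♭ minor (vi), C diminished (vii°).
Triads in E♭ minor (natural minor): E♭ minor (i), F diminished (ii°), G♭ major (III), A♭ minor (iv), B♭ minor (v), C♭ major (VI), D♭ major (VII).
Shared triads with their functions: D♭ major (I in D♭ major, VII in E♭ minor); E♭ minor (ii in D♭ major, i in E♭ minor); G♭ major (IV in D♭ major, III in E♭ minor); B♭ minor (vi in D♭ major, v in E♭ minor).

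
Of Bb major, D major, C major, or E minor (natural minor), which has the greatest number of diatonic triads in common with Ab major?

Triads of Ab major: Ab (I), Bbm (ii), Cm (iii), Db (IV), Eb (V), Fm (vi), Gdim (vii°).
Bb major shares 2: Cm, Eb.
D major shares 0: none.
C major shares 0: none.
E minor (natural minor) shares 0: none.
The most common triads (2) are shared with Bb major.

Bb major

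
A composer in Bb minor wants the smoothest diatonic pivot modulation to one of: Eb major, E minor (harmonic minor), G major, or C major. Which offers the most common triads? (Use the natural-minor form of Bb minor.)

Eb major

Triads of Bb minor (natural minor): Bbm (i), Cdim (ii°), Db (III), Ebm (iv), Fm (v), Gb (VI), Ab (VII).
Eb major shares 2: Fm, Ab.
E minor (harmonic minor) shares 0: none.
G major shares 0: none.
C major shares 0: none.
The most common triads (2) are shared with Eb major.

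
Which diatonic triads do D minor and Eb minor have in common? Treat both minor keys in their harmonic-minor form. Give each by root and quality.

Triads in D minor (harmonic minor): Dm (i), Edim (ii°), Faug (III+), Gm (iv), A (V), Bb (VI), C#dim (vii°).
Triads in Eb minor (harmonic minor): Ebm (i), Fdim (ii°), Gbaug (III+), Abm (iv), Bb (V), Cb (VI), Ddim (vii°).
Shared triads with their functions: Bb (VI in D minor, V in Eb minor).

Bb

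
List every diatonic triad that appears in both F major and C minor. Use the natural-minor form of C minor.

Gm, Bb

Triads in F major: F (I), Gm (ii), Am (iii), Bb (IV), C (V), Dm (vi), Edim (vii°).
Triads in C minor (natural minor): Cm (i), Ddim (ii°), Eb (III), Fm (iv), Gm (v), Ab (VI), Bb (VII).
Shared triads with their functions: Gm (ii in F major, v in C minor); Bb (IV in F major, VII in C minor).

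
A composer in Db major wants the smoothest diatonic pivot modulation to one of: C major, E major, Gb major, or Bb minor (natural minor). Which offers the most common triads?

Triads of Db major: Db (I), Ebm (ii), Fm (iii), Gb (IV), Ab (V), Bbm (vi), Cdim (vii°).
C major shares 0: none.
E major shares 0: none.
Gb major shares 4: Db, Ebm, Gb, Bbm.
Bb minor (natural minor) shares 7: Db, Ebm, Fm, Gb, Ab, Bbm, Cdim.
The most common triads (7) are shared with Bb minor.

Bb minor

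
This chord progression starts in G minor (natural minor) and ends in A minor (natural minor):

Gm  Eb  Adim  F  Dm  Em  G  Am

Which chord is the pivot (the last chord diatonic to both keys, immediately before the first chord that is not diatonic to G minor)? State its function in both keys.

Dm — v in G minor, iv in A minor

Chords diatonic to G minor: Gm, Adim, Bb, Cm, Dm, Eb, F.
Reading the progression, the first chord not in that set is Em, so the modulation leaves G minor there.
The chord immediately before Em is Dm, which is diatonic to both keys: v in G minor and iv in A minor.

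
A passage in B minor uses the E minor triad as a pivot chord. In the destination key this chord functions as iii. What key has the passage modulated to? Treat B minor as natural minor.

The numeral iii denotes a minor triad on scale degree 3. With E on degree 3, the tonic of the new key is C.
Degree 3 carries a minor triad in major keys, so the destination is C major.
Check: the diatonic triads of C major are C (I), Dm (ii), Em (iii), F (IV), G (V), Am (vi), Bdim (vii°) — E minor is indeed iii.

C major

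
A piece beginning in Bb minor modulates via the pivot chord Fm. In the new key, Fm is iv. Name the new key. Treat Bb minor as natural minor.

C minor

The numeral iv denotes a minor triad on scale degree 4. With F on degree 4, the tonic of the new key is C.
Degree 4 carries a minor triad in minor keys, so the destination is C minor.
Check: the diatonic triads of C minor (natural minor) are Cm (i), Ddim (ii°), Eb (III), Fm (iv), Gm (v), Ab (VI), Bb (VII) — Fm is indeed iv.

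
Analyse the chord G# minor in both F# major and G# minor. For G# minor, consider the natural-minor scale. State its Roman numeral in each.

The scale of F# major is F# G# A# B C# D# E#; G# is degree 2, and the triad built there (G#-B-D#) is minor, so it is ii.
The scale of G# minor (natural minor) is G# A# B C# D# E F#; G# is degree 1, and the triad built there (G#-B-D#) is minor, so it is i.

ii in F# major; i in G# minor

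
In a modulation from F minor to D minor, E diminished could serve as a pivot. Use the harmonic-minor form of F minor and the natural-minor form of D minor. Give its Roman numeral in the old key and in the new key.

vii° in F minor; ii° in D minor

The scale of F minor (harmonic minor) is F G Ab Bb C Db E; E is degree 7, and the triad built there (E-G-Bb) is diminished, so it is vii°.
The scale of D minor (natural minor) is D E F G A Bb C; E is degree 2, and the triad built there (E-G-Bb) is diminished, so it is ii°.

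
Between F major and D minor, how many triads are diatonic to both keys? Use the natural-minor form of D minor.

7

Diatonic triads of F major: F (I), Gm (ii), Am (iii), Bb (IV), C (V), Dm (vi), Edim (vii°).
Diatonic triads of D minor (natural minor): Dm (i), Edim (ii°), F (III), Gm (iv), Am (v), Bb (VI), C (VII).
Matching root and quality in both lists: F, Gm, Am, Bb, C, Dm, Edim.
That gives 7 common triads.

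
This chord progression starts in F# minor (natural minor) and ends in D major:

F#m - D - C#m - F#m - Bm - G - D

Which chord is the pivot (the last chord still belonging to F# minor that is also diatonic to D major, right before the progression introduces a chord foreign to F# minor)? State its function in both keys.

Chords diatonic to F# minor: F#m, G#dim, A, Bm, C#m, D, E.
Reading the progression, the first chord not in that set is G, so the modulation leaves F# minor there.
The chord immediately before G is Bm, which is diatonic to both keys: iv in F# minor and vi in D major.

Bm — iv in F# minor, vi in D major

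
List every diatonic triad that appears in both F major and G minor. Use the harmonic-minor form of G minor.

Triads in F major: F (I), Gm (ii), Am (iii), Bb (IV), C (V), Dm (vi), Edim (vii°).
Triads in G minor (harmonic minor): Gm (i), Adim (ii°), Bbaug (III+), Cm (iv), D (V), Eb (VI), F#dim (vii°).
Shared triads with their functions: Gm (ii in F major, i in G minor).

Gm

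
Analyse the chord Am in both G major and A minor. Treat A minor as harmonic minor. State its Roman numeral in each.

The scale of G major is G A B C D E F#; A is degree 2, and the triad built there (A-C-E) is minor, so it is ii.
The scale of A minor (harmonic minor) is A B C D E F G#; A is degree 1, and the triad built there (A-C-E) is minor, so it is i.

ii in G major; i in A minor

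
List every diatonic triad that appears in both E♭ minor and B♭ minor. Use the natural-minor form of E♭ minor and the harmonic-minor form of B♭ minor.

E♭m, G♭, B♭m

Triads in E♭ minor (natural minor): E♭m (i), Fdim (ii°), G♭ (III), A♭m (iv), B♭m (v), C♭ (VI), D♭ (VII).
Triads in B♭ minor (harmonic minor): B♭m (i), Cdim (ii°), D♭aug (III+), E♭m (iv), F (V), G♭ (VI), Adim (vii°).
Shared triads with their functions: E♭m (i in E♭ minor, iv in B♭ minor); G♭ (III in E♭ minor, VI in B♭ minor); B♭m (v in E♭ minor, i in B♭ minor).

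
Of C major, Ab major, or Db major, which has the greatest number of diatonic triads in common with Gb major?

Triads of Gb major: Gb (I), Abm (ii), Bbm (iii), Cb (IV), Db (V), Ebm (vi), Fdim (vii°).
C major shares 0: none.
Ab major shares 2: Bbm, Db.
Db major shares 4: Gb, Bbm, Db, Ebm.
The most common triads (4) are shared with Db major.

Db major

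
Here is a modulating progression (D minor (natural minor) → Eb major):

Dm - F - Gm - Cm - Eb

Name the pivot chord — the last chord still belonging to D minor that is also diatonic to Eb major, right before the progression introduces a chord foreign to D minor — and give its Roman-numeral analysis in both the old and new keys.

Gm — iv in D minor, iii in Eb major

Chords diatonic to D minor: Dm, Edim, F, Gm, Am, Bb, C.
Reading the progression, the first chord not in that set is Cm, so the modulation leaves D minor there.
The chord immediately before Cm is Gm, which is diatonic to both keys: iv in D minor and iii in Eb major.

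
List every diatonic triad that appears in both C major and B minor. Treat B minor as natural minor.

Triads in C major: C (I), Dm (ii), Em (iii), F (IV), G (V), Am (vi), Bdim (vii°).
Triads in B minor (natural minor): Bm (i), C#dim (ii°), D (III), Em (iv), F#m (v), G (VI), A (VII).
Shared triads with their functions: Em (iii in C major, iv in B minor); G (V in C major, VI in B minor).

Em, G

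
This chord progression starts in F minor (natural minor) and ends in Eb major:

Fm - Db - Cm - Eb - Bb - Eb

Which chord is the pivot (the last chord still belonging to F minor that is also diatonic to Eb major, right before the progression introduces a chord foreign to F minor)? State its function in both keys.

Eb — VII in F minor, I in Eb major

Chords diatonic to F minor: Fm, Gdim, Ab, Bbm, Cm, Db, Eb.
Reading the progression, the first chord not in that set is Bb, so the modulation leaves F minor there.
The chord immediately before Bb is Eb, which is diatonic to both keys: VII in F minor and I in Eb major.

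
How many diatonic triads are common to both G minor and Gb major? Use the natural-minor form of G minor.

Diatonic triads of G minor (natural minor): G minor (i), A diminished (ii°), Bb major (III), C minor (iv), D minor (v), Eb major (VI), F major (VII).
Diatonic triads of Gb major: Gb major (I), Ab minor (ii), Bb minor (iii), Cb major (IV), Db major (V), Eb minor (vi), F diminished (vii°).
No triad has the same root and quality in both keys.

0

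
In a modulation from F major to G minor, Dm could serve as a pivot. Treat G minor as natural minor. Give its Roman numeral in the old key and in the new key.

vi in F major; v in G minor

The scale of F major is F G A Bb C D E; D is degree 6, and the triad built there (D-F-A) is minor, so it is vi.
The scale of G minor (natural minor) is G A Bb C D Eb F; D is degree 5, and the triad built there (D-F-A) is minor, so it is v.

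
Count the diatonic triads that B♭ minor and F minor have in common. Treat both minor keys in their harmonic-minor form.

Diatonic triads of B♭ minor (harmonic minor): B♭m (i), Cdim (ii°), D♭aug (III+), E♭m (iv), F (V), G♭ (VI), Adim (vii°).
Diatonic triads of F minor (harmonic minor): Fm (i), Gdim (ii°), A♭aug (III+), B♭m (iv), C (V), D♭ (VI), Edim (vii°).
Matching root and quality in both lists: B♭m.
That gives 1 common triad.

1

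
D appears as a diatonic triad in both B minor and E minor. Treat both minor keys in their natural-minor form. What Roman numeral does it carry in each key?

III in B minor; VII in E minor

The scale of B minor (natural minor) is B C♯ D E F♯ G A; D is degree 3, and the triad built there (D-F♯-A) is major, so it is III.
The scale of E minor (natural minor) is E F♯ G A B C D; D is degree 7, and the triad built there (D-F♯-A) is major, so it is VII.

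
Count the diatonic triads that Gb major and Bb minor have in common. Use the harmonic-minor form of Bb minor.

3

Diatonic triads of Gb major: Gb (I), Abm (ii), Bbm (iii), Cb (IV), Db (V), Ebm (vi), Fdim (vii°).
Diatonic triads of Bb minor (harmonic minor): Bbm (i), Cdim (ii°), Dbaug (III+), Ebm (iv), F (V), Gb (VI), Adim (vii°).
Matching root and quality in both lists: Gb, Bbm, Ebm.
That gives 3 common triads.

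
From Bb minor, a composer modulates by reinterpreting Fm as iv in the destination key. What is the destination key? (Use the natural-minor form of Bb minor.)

C minor

The numeral iv denotes a minor triad on scale degree 4. With F on degree 4, the tonic of the new key is C.
Degree 4 carries a minor triad in minor keys, so the destination is C minor.
Check: the diatonic triads of C minor (natural minor) are Cm (i), Ddim (ii°), Eb (III), Fm (iv), Gm (v), Ab (VI), Bb (VII) — Fm is indeed iv.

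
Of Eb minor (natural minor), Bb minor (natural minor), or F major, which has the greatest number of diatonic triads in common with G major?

Triads of G major: G (I), Am (ii), Bm (iii), C (IV), D (V), Em (vi), F#dim (vii°).
Eb minor (natural minor) shares 0: none.
Bb minor (natural minor) shares 0: none.
F major shares 2: Am, C.
The most common triads (2) are shared with F major.

F major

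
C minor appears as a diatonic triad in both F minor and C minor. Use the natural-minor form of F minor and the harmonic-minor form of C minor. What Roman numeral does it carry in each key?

v in F minor; i in C minor

The scale of F minor (natural minor) is F G Ab Bb C Db Eb; C is degree 5, and the triad built there (C-Eb-G) is minor, so it is v.
The scale of C minor (harmonic minor) is C D Eb F G Ab B; C is degree 1, and the triad built there (C-Eb-G) is minor, so it is i.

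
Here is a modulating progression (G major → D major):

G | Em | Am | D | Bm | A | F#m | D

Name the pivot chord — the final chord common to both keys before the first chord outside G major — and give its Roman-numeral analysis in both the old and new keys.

Bm — iii in G major, vi in D major

Chords diatonic to G major: G, Am, Bm, C, D, Em, F#dim.
Reading the progression, the first chord not in that set is A, so the modulation leaves G major there.
The chord immediately before A is Bm, which is diatonic to both keys: iii in G major and vi in D major.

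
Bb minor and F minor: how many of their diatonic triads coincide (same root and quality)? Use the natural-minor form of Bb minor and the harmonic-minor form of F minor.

Diatonic triads of Bb minor (natural minor): Bb minor (i), C diminished (ii°), Db major (III), Eb minor (iv), F minor (v), Gb major (VI), Ab major (VII).
Diatonic triads of F minor (harmonic minor): F minor (i), G diminished (ii°), Ab augmented (III+), Bb minor (iv), C major (V), Db major (VI), E diminished (vii°).
Matching root and quality in both lists: Bb minor, Db major, F minor.
That gives 3 common triads.

3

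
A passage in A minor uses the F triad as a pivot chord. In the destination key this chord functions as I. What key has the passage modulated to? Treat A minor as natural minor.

F major

The numeral I denotes a major triad on scale degree 1. With F on degree 1, the tonic of the new key is F.
Degree 1 carries a major triad in major keys, so the destination is F major.
Check: the diatonic triads of F major are F (I), Gm (ii), Am (iii), Bb (IV), C (V), Dm (vi), Edim (vii°) — F is indeed I.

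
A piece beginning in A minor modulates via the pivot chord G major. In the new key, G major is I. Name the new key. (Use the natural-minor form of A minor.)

The numeral I denotes a major triad on scale degree 1. With G on degree 1, the tonic of the new key is G.
Degree 1 carries a major triad in major keys, so the destination is G major.
Check: the diatonic triads of G major are G (I), Am (ii), Bm (iii), C (IV), D (V), Em (vi), F#dim (vii°) — G major is indeed I.

G major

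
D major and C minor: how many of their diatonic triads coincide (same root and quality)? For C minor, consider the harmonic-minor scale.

1

Diatonic triads of D major: D (I), Em (ii), F#m (iii), G (IV), A (V), Bm (vi), C#dim (vii°).
Diatonic triads of C minor (harmonic minor): Cm (i), Ddim (ii°), Ebaug (III+), Fm (iv), G (V), Ab (VI), Bdim (vii°).
Matching root and quality in both lists: G.
That gives 1 common triad.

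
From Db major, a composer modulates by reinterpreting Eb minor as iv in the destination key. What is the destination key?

The numeral iv denotes a minor triad on scale degree 4. With Eb on degree 4, the tonic of the new key is Bb.
Degree 4 carries a minor triad in minor keys, so the destination is Bb minor.
Check: the diatonic triads of Bb minor (natural minor) are Bbm (i), Cdim (ii°), Db (III), Ebm (iv), Fm (v), Gb (VI), Ab (VII) — Eb minor is indeed iv.

Bb minor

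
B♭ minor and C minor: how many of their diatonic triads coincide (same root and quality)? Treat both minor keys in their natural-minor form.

Diatonic triads of B♭ minor (natural minor): B♭m (i), Cdim (ii°), D♭ (III), E♭m (iv), Fm (v), G♭ (VI), A♭ (VII).
Diatonic triads of C minor (natural minor): Cm (i), Ddim (ii°), E♭ (III), Fm (iv), Gm (v), A♭ (VI), B♭ (VII).
Matching root and quality in both lists: Fm, A♭.
That gives 2 common triads.

2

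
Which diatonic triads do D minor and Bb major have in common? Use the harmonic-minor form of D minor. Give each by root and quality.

Triads in D minor (harmonic minor): D minor (i), E diminished (ii°), F augmented (III+), G minor (iv), A major (V), Bb major (VI), C# diminished (vii°).
Triads in Bb major: Bb major (I), C minor (ii), D minor (iii), Eb major (IV), F major (V), G minor (vi), A diminished (vii°).
Shared triads with their functions: D minor (i in D minor, iii in Bb major); G minor (iv in D minor, vi in Bb major); Bb major (VI in D minor, I in Bb major).

Dm, Gm, Bb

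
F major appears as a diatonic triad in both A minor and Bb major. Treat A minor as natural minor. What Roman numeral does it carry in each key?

VI in A minor; V in Bb major

The scale of A minor (natural minor) is A B C D E F G; F is degree 6, and the triad built there (F-A-C) is major, so it is VI.
The scale of Bb major is Bb C D Eb F G A; F is degree 5, and the triad built there (F-A-C) is major, so it is V.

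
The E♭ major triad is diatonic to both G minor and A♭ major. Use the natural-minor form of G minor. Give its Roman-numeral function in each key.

The scale of G minor (natural minor) is G A B♭ C D E♭ F; E♭ is degree 6, and the triad built there (E♭-G-B♭) is major, so it is VI.
The scale of A♭ major is A♭ B♭ C D♭ E♭ F G; E♭ is degree 5, and the triad built there (E♭-G-B♭) is major, so it is V.

VI in G minor; V in A♭ major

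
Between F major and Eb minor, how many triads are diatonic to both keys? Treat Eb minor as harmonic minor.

Diatonic triads of F major: F (I), Gm (ii), Am (iii), Bb (IV), C (V), Dm (vi), Edim (vii°).
Diatonic triads of Eb minor (harmonic minor): Ebm (i), Fdim (ii°), Gbaug (III+), Abm (iv), Bb (V), Cb (VI), Ddim (vii°).
Matching root and quality in both lists: Bb.
That gives 1 common triad.

1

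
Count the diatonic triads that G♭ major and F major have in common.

Diatonic triads of G♭ major: G♭ (I), A♭m (ii), B♭m (iii), C♭ (IV), D♭ (V), E♭m (vi), Fdim (vii°).
Diatonic triads of F major: F (I), Gm (ii), Am (iii), B♭ (IV), C (V), Dm (vi), Edim (vii°).
No triad has the same root and quality in both keys.

0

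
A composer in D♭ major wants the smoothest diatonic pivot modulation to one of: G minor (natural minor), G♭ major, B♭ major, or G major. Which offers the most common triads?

G♭ major

Triads of D♭ major: D♭ (I), E♭m (ii), Fm (iii), G♭ (IV), A♭ (V), B♭m (vi), Cdim (vii°).
G minor (natural minor) shares 0: none.
G♭ major shares 4: D♭, E♭m, G♭, B♭m.
B♭ major shares 0: none.
G major shares 0: none.
The most common triads (4) are shared with G♭ major.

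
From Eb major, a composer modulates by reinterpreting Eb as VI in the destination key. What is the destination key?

G minor

The numeral VI denotes a major triad on scale degree 6. With Eb on degree 6, the tonic of the new key is G.
Degree 6 carries a major triad in minor keys, so the destination is G minor.
Check: the diatonic triads of G minor (natural minor) are Gm (i), Adim (ii°), Bb (III), Cm (iv), Dm (v), Eb (VI), F (VII) — Eb is indeed VI.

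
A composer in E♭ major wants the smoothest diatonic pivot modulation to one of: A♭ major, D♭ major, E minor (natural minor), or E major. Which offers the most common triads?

Triads of E♭ major: E♭ major (I), F minor (ii), G minor (iii), A♭ major (IV), B♭ major (V), C minor (vi), D diminished (vii°).
A♭ major shares 4: E♭, Fm, A♭, Cm.
D♭ major shares 2: Fm, A♭.
E minor (natural minor) shares 0: none.
E major shares 0: none.
The most common triads (4) are shared with A♭ major.

A♭ major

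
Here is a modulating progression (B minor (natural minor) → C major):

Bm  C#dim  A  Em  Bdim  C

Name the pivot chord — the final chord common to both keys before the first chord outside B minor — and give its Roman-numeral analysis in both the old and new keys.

Em — iv in B minor, iii in C major

Chords diatonic to B minor: Bm, C#dim, D, Em, F#m, G, A.
Reading the progression, the first chord not in that set is Bdim, so the modulation leaves B minor there.
The chord immediately before Bdim is Em, which is diatonic to both keys: iv in B minor and iii in C major.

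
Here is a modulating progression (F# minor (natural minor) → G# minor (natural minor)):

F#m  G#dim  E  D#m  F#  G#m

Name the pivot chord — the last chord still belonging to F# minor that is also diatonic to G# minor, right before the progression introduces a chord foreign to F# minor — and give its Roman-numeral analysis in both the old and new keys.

E — VII in F# minor, VI in G# minor

Chords diatonic to F# minor: F#m, G#dim, A, Bm, C#m, D, E.
Reading the progression, the first chord not in that set is D#m, so the modulation leaves F# minor there.
The chord immediately before D#m is E, which is diatonic to both keys: VII in F# minor and VI in G# minor.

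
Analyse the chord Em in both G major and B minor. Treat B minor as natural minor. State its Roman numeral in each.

vi in G major; iv in B minor

The scale of G major is G A B C D E F#; E is degree 6, and the triad built there (E-G-B) is minor, so it is vi.
The scale of B minor (natural minor) is B C# D E F# G A; E is degree 4, and the triad built there (E-G-B) is minor, so it is iv.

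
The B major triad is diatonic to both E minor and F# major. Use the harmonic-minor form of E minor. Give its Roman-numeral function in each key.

V in E minor; IV in F# major

The scale of E minor (harmonic minor) is E F# G A B C D#; B is degree 5, and the triad built there (B-D#-F#) is major, so it is V.
The scale of F# major is F# G# A# B C# D# E#; B is degree 4, and the triad built there (B-D#-F#) is major, so it is IV.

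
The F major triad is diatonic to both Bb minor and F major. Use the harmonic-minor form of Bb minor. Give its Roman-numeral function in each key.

V in Bb minor; I in F major

The scale of Bb minor (harmonic minor) is Bb C Db Eb F Gb A; F is degree 5, and the triad built there (F-A-C) is major, so it is V.
The scale of F major is F G A Bb C D E; F is degree 1, and the triad built there (F-A-C) is major, so it is I.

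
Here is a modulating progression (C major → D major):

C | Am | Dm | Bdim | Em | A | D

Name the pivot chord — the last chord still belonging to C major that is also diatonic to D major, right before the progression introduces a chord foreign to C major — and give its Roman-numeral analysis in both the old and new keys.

Chords diatonic to C major: C, Dm, Em, F, G, Am, Bdim.
Reading the progression, the first chord not in that set is A, so the modulation leaves C major there.
The chord immediately before A is Em, which is diatonic to both keys: iii in C major and ii in D major.

Em — iii in C major, ii in D major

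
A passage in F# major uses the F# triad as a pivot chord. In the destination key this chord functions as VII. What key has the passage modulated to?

G# minor

The numeral VII denotes a major triad on scale degree 7. With F# on degree 7, the tonic of the new key is G#.
Degree 7 carries a major triad in natural-minor keys, so the destination is G# minor.
Check: the diatonic triads of G# minor (natural minor) are G#m (i), A#dim (ii°), B (III), C#m (iv), D#m (v), E (VI), F# (VII) — F# is indeed VII.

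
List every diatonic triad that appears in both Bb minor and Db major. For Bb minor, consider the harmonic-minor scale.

Bbm, Cdim, Ebm, Gb

Triads in Bb minor (harmonic minor): Bb minor (i), C diminished (ii°), Db augmented (III+), Eb minor (iv), F major (V), Gb major (VI), A diminished (vii°).
Triads in Db major: Db major (I), Eb minor (ii), F minor (iii), Gb major (IV), Ab major (V), Bb minor (vi), C diminished (vii°).
Shared triads with their functions: Bb minor (i in Bb minor, vi in Db major); C diminished (ii° in Bb minor, vii° in Db major); Eb minor (iv in Bb minor, ii in Db major); Gb major (VI in Bb minor, IV in Db major).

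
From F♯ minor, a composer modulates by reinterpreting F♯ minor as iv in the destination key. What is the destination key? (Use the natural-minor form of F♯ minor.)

C♯ minor

The numeral iv denotes a minor triad on scale degree 4. With F♯ on degree 4, the tonic of the new key is C♯.
Degree 4 carries a minor triad in minor keys, so the destination is C♯ minor.
Check: the diatonic triads of C♯ minor (natural minor) are C♯m (i), D♯dim (ii°), E (III), F♯m (iv), G♯m (v), A (VI), B (VII) — F♯ minor is indeed iv.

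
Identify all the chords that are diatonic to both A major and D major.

A, Bm, D, F♯m

Triads in A major: A (I), Bm (ii), C♯m (iii), D (IV), E (V), F♯m (vi), G♯dim (vii°).
Triads in D major: D (I), Em (ii), F♯m (iii), G (IV), A (V), Bm (vi), C♯dim (vii°).
Shared triads with their functions: A (I in A major, V in D major); Bm (ii in A major, vi in D major); D (IV in A major, I in D major); F♯m (vi in A major, iii in D major).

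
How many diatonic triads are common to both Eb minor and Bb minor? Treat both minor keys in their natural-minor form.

4

Diatonic triads of Eb minor (natural minor): Ebm (i), Fdim (ii°), Gb (III), Abm (iv), Bbm (v), Cb (VI), Db (VII).
Diatonic triads of Bb minor (natural minor): Bbm (i), Cdim (ii°), Db (III), Ebm (iv), Fm (v), Gb (VI), Ab (VII).
Matching root and quality in both lists: Ebm, Gb, Bbm, Db.
That gives 4 common triads.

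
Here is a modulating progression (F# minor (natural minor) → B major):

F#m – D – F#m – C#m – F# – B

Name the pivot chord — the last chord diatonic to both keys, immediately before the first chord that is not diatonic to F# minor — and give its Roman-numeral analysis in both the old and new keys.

C#m — v in F# minor, ii in B major

Chords diatonic to F# minor: F#m, G#dim, A, Bm, C#m, D, E.
Reading the progression, the first chord not in that set is F#, so the modulation leaves F# minor there.
The chord immediately before F# is C#m, which is diatonic to both keys: v in F# minor and ii in B major.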